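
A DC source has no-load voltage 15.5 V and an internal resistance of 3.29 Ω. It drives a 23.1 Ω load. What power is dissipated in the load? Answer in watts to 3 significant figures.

7.97 W

Load and internal resistance form a series loop — compute the loop current, then the load power via I²R.
I = ε / (r + R) = 15.5 / (3.29 + 23.1) = 0.5873 A
P_load = I² R = (0.5873)² × 23.1 = 7.969 W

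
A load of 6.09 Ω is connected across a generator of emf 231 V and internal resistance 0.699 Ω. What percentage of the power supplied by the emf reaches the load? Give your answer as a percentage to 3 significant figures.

89.7 %

η = P_load/(P_load+P_int) = I²R/(I²R+I²r) = R/(R+r) — the I² cancels for series elements.
η = R / (R + r) = 6.09 / (6.09 + 0.699) = 0.8970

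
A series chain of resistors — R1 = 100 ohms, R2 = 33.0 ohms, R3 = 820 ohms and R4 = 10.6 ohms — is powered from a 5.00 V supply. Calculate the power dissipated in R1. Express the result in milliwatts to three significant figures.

2.69 mW

In a series string the same current flows through every resistor — find that current, then P = I²R for the one we want.
R_total = 100 + 33.0 + 820 + 10.6 = 963.6 Ω
I = V / R_total = 5.00 / 963.6 = 0.005189 A
P_R1 = I² × R1 = (0.005189)² × 100 = 0.002692 W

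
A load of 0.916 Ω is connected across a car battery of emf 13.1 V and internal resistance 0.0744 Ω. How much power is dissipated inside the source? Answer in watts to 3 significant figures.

13.0 W

The internal resistance carries the same current as the load; P_int = I²r.
I = ε / (r + R) = 13.1 / (0.0744 + 0.916) = 13.23 A
P_int = I² r = (13.23)² × 0.0744 = 13.02 W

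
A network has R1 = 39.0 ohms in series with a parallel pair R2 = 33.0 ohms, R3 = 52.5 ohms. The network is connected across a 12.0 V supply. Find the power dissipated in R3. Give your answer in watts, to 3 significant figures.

0.321 W

Collapse R2‖R3 to a single equivalent, reducing the network to two series elements.
R_p = (33.0×52.5)/(33.0+52.5) = 20.26 Ω
R_total = 39.0 + 20.26 = 59.26 Ω
I = V / R_total = 12.0 / 59.26 = 0.2025 A
Voltage across the parallel pair: V_p = I × R_p = 0.2025 × 20.26 = 4.103 V
R3 sees V_p directly, so P = V_p² / R3.
P_R3 = (4.103)² / 52.5 = 0.3207 W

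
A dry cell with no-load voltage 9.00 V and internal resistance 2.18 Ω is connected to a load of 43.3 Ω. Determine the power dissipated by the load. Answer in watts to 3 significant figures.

1.70 W

With r and R in series, I = ε/(r+R); the load dissipates I²R.
I = ε / (r + R) = 9.00 / (2.18 + 43.3) = 0.1979 A
P_load = I² R = (0.1979)² × 43.3 = 1.696 W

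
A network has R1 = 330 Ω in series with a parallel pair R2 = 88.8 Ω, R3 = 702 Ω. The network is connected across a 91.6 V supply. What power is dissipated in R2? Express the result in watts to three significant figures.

Reduce the parallel pair to R_p first; the network is then a simple series string.
R_p = (88.8×702)/(88.8+702) = 78.83 Ω
R_total = 330 + 78.83 = 408.8 Ω
I = V / R_total = 91.6 / 408.8 = 0.2241 A
Voltage across the parallel pair: V_p = I × R_p = 0.2241 × 78.83 = 17.66 V
With V_p across R2, its power is V_p²/R2.
P_R2 = (17.66)² / 88.8 = 3.513 W

3.51 W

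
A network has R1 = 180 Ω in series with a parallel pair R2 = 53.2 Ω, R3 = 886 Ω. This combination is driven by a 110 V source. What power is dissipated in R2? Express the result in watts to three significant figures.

10.8 W

Replace R2 and R3 with their parallel equivalent so the circuit becomes R1 in series with R_p.
R_p = (53.2×886)/(53.2+886) = 50.19 Ω
R_total = 180 + 50.19 = 230.2 Ω
I = V / R_total = 110 / 230.2 = 0.4779 A
Voltage across the parallel pair: V_p = I × R_p = 0.4779 × 50.19 = 23.98 V
With V_p across R2, its power is V_p²/R2.
P_R2 = (23.98)² / 53.2 = 10.81 W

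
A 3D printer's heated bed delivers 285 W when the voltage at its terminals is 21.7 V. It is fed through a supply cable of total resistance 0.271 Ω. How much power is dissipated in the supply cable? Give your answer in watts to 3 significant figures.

46.7 W

Only the current and the line resistance are needed for the I²R loss.
I = P / V = 285 / 21.7 = 13.13 A through the supply cable.
P_line = I² R_line = (13.13)² × 0.271 = 46.75 W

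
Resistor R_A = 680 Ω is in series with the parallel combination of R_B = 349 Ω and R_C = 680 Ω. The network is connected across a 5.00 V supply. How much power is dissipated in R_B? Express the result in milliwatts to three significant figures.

Reduce the parallel pair to R_p first; the network is then a simple series string.
R_p = (349×680)/(349+680) = 230.6 Ω
R_total = 680 + 230.6 = 910.6 Ω
I = V / R_total = 5.00 / 910.6 = 0.005491 A
Voltage across the parallel pair: V_p = I × R_p = 0.005491 × 230.6 = 1.266 V
With V_p across R_B, its power is V_p²/R_B.
P_R_B = (1.266)² / 349 = 0.004595 W

4.59 mW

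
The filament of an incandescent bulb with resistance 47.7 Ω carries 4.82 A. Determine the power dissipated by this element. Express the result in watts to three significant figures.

1110 W

With I and R stated, P = I²R applies in one step.
P = (4.820 A)² × 47.7 Ω = 1108 W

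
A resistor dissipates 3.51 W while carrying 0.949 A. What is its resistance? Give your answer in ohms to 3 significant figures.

From P = V I = I²R = V²/R, with the two given quantities we get R = P / I².
R = 3.51 / (0.9490)² = 3.897 Ω

3.90 Ω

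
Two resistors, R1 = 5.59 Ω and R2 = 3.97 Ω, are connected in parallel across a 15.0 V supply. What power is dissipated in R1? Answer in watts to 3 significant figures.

40.3 W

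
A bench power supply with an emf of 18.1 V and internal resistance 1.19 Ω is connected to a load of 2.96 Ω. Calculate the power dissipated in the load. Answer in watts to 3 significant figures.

56.3 W

The internal resistance and the load are in series, so the same I flows through both; get I from ε/(r+R), then I²R for the load.
I = ε / (r + R) = 18.1 / (1.19 + 2.96) = 4.361 A
P_load = I² R = (4.361)² × 2.96 = 56.31 W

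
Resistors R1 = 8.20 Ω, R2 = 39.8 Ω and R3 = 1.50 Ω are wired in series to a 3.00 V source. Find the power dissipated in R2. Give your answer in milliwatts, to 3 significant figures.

In a series string the same current flows through every resistor — find that current, then P = I²R for the one we want.
R_total = 8.20 + 39.8 + 1.50 = 49.50 Ω
I = V / R_total = 3.00 / 49.50 = 0.06061 A
P_R2 = I² × R2 = (0.06061)² × 39.8 = 0.1462 W

146 mW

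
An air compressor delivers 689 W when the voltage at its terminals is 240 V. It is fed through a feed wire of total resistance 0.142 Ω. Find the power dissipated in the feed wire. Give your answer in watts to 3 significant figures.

The feed wire and load are in series, so the same current flows in both; the loss is I²R_line.
I = P / V = 689 / 240 = 2.871 A through the feed wire.
P_line = I² R_line = (2.871)² × 0.142 = 1.170 W

1.17 W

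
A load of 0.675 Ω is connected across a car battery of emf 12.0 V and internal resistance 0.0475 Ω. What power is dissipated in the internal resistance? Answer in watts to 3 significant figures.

13.1 W

The internal resistance carries the same current as the load; P_int = I²r.
I = ε / (r + R) = 12.0 / (0.0475 + 0.675) = 16.61 A
P_int = I² r = (16.61)² × 0.0475 = 13.10 W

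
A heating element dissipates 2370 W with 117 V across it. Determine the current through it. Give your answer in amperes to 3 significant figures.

Rearranging the power relation for the two known quantities gives I = P / V.
I = 2370 / 117 = 20.26 A

20.3 A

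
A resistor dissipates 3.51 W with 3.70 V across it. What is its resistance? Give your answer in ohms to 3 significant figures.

From P = V I = I²R = V²/R, with the two given quantities we get R = V² / P.
R = (3.70)² / 3.51 = 3.900 Ω

3.90 Ω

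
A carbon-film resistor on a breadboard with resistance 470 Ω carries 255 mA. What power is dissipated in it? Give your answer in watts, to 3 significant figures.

30.6 W

The current through and the resistance of the element are both given; use P = I²R.
P = (0.2550 A)² × 470 Ω = 30.56 W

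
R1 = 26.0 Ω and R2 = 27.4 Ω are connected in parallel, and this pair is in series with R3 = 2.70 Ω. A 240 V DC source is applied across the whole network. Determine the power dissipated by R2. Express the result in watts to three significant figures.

1450 W

First find R_p for the parallel pair, then treat R_p + R3 as a series loop.
R_p = (26.0×27.4)/(26.0+27.4) = 13.34 Ω
R_total = R_p + 2.70 = 13.34 + 2.70 = 16.04 Ω
I = V / R_total = 240 / 16.04 = 14.96 A
Voltage across the parallel pair: V_p = I × R_p = 14.96 × 13.34 = 199.6 V
R2 sits across V_p; its power is V_p²/R.
P_R2 = (199.6)² / 27.4 = 1454 W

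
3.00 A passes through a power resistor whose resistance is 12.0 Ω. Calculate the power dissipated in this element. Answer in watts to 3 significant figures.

The current through and the resistance of the element are both given; use P = I²R.
P = (3.000 A)² × 12.0 Ω = 108.0 W

108 W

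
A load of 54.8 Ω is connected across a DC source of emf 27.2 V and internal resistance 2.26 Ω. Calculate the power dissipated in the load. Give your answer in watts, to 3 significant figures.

12.5 W

The internal resistance and the load are in series, so the same I flows through both; get I from ε/(r+R), then I²R for the load.
I = ε / (r + R) = 27.2 / (2.26 + 54.8) = 0.4767 A
P_load = I² R = (0.4767)² × 54.8 = 12.45 W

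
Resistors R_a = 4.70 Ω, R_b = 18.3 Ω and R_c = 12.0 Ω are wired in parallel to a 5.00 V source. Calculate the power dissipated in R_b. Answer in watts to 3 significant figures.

Each parallel branch sees the full supply voltage, so P = V²/R applies directly to the target branch.
P_R_b = V² / R_b = (5.00)² / 18.3 Ω = 1.366 W

1.37 W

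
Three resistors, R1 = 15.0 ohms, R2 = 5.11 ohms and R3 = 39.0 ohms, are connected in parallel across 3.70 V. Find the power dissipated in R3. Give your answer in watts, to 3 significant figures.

Each parallel branch sees the full supply voltage, so P = V²/R applies directly to the target branch.
P_R3 = V² / R3 = (3.70)² / 39.0 Ω = 0.3510 W

0.351 W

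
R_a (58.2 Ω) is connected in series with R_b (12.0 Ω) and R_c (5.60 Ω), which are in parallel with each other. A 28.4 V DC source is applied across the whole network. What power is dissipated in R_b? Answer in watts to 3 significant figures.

First combine the parallel branches into one equivalent R_p, then R_a + R_p is a series pair.
R_p = (12.0×5.60)/(12.0+5.60) = 3.818 Ω
R_total = 58.2 + 3.818 = 62.02 Ω
I = V / R_total = 28.4 / 62.02 = 0.4579 A
Voltage across the parallel pair: V_p = I × R_p = 0.4579 × 3.818 = 1.748 V
R_b sees V_p directly, so P = V_p² / R_b.
P_R_b = (1.748)² / 12.0 = 0.2548 W

0.255 W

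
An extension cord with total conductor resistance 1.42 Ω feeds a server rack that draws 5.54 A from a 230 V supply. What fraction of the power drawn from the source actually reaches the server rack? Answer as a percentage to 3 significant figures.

96.6 %

The extension cord carries the full 5.54 A.
P_line = I² R_line = (5.540)² × 1.42 = 43.58 W
P_source = V I = 230 × 5.540 = 1274 W; P_load = 1231 W
η = P_load / P_source = 1231 / 1274 = 0.9658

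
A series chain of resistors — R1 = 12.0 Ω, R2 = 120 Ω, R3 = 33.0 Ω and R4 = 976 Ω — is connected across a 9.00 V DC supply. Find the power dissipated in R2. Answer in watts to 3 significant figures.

0.00747 W

The current is common to all series resistors; compute it, then apply P = I²R for the target.
R_total = 12.0 + 120 + 33.0 + 976 = 1141 Ω
I = V / R_total = 9.00 / 1141 = 0.007888 A
P_R2 = I² × R2 = (0.007888)² × 120 = 0.007466 W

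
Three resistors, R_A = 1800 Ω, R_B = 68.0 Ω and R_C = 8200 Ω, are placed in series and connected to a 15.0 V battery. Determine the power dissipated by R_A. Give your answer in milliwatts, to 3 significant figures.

4.00 mW

Series elements share the same current, so find I first, then use P = I²R.
R_total = 1800 + 68.0 + 8200 = 10070 Ω
I = V / R_total = 15.0 / 10070 = 0.001490 A
P_R_A = I² × R_A = (0.001490)² × 1800 = 0.003995 W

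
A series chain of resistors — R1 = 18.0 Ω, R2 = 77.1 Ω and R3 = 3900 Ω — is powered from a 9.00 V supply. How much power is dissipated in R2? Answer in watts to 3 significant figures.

In a series string the same current flows through every resistor — find that current, then P = I²R for the one we want.
R_total = 18.0 + 77.1 + 3900 = 3995 Ω
I = V / R_total = 9.00 / 3995 = 0.002253 A
P_R2 = I² × R2 = (0.002253)² × 77.1 = 0.0003913 W

0.000391 W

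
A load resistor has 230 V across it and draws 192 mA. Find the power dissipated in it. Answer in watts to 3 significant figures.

44.2 W

Both the voltage across and the current through the element are known, so P = V I applies directly.
P = 230 V × 0.1920 A = 44.16 W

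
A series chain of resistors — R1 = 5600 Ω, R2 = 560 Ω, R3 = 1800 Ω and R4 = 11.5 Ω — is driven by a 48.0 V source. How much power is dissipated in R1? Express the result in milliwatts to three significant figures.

Every series element carries the same I. Get I from the total resistance, then P = I² × R1.
R_total = 5600 + 560 + 1800 + 11.5 = 7972 Ω
I = V / R_total = 48.0 / 7972 = 0.006021 A
P_R1 = I² × R1 = (0.006021)² × 5600 = 0.2030 W

203 mW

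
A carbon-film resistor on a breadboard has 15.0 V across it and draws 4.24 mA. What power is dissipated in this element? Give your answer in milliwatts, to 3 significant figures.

Since both terminal voltage and current are stated, P = V I gives the power in one step.
P = 15.0 V × 0.004240 A = 0.06360 W

63.6 mW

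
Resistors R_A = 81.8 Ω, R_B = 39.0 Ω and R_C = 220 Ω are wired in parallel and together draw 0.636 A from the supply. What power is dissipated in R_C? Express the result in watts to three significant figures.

1.02 W

The branches share the same voltage, but only the total current is given — find V from the equivalent resistance first.
1/R_eq = 1/81.8 + 1/39.0 + 1/220 ⇒ R_eq = 23.58 Ω
V = I_total × R_eq = 0.6360 × 23.58 = 15.00 V
P_R_C = V² / R_C = (15.00)² / 220 = 1.022 W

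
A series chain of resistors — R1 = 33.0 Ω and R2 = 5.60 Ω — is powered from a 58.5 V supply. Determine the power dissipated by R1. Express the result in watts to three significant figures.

75.8 W

Since the resistors are in series they all carry the loop current I = V/R_total; the power in any one is I²R.
R_total = 33.0 + 5.60 = 38.60 Ω
I = V / R_total = 58.5 / 38.60 = 1.516 A
P_R1 = I² × R1 = (1.516)² × 33.0 = 75.80 W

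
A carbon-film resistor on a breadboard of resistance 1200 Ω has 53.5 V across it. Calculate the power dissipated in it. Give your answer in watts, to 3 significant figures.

With V across and R both known, P = V²/R gives the dissipation directly.
P = (53.5 V)² / 1200 Ω = 2.385 W

2.39 W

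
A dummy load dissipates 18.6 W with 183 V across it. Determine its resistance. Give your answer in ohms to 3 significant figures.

1800 Ω

Rearranging the power relation for the two known quantities gives R = V² / P.
R = (183)² / 18.6 = 1800 Ω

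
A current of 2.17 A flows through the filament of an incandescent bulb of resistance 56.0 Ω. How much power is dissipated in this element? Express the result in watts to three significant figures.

Current and resistance are given, so P = I²R is the direct form.
P = (2.170 A)² × 56.0 Ω = 263.7 W

264 W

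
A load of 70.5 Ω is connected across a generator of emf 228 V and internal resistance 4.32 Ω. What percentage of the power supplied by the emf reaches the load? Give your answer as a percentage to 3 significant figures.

η = P_load/(P_load+P_int) = I²R/(I²R+I²r) = R/(R+r) — the I² cancels for series elements.
η = R / (R + r) = 70.5 / (70.5 + 4.32) = 0.9423

94.2 %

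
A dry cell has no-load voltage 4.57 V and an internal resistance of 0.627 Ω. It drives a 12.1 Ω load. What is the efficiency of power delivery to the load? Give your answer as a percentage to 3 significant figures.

95.1 %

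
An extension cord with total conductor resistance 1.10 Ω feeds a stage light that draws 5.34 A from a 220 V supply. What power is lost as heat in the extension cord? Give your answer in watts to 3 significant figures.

31.4 W

The extension cord is a series resistance carrying the load current; its dissipation is I²R_line.
The extension cord carries the full 5.34 A.
P_line = I² R_line = (5.340)² × 1.10 = 31.37 W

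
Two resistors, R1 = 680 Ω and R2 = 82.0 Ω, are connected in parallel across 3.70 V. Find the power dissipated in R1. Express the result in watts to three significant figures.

0.0201 W

R1 sits directly across the source, so P = V²/R with V = 3.70 V.
P_R1 = V² / R1 = (3.70)² / 680 Ω = 0.02013 W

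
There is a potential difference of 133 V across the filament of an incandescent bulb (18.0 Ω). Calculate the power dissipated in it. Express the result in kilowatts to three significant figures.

0.983 kW

V and R are stated; P = V²/R avoids computing the current.
P = (133 V)² / 18.0 Ω = 982.7 W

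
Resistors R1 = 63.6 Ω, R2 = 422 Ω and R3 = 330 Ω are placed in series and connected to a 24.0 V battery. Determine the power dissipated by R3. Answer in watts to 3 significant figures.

0.286 W

In a series string the same current flows through every resistor — find that current, then P = I²R for the one we want.
R_total = 63.6 + 422 + 330 = 815.6 Ω
I = V / R_total = 24.0 / 815.6 = 0.02943 A
P_R3 = I² × R3 = (0.02943)² × 330 = 0.2857 W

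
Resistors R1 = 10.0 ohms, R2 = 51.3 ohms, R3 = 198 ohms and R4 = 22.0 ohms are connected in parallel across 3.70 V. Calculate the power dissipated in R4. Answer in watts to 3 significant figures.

0.622 W

R4 sits directly across the source, so P = V²/R with V = 3.70 V.
P_R4 = V² / R4 = (3.70)² / 22.0 Ω = 0.6223 W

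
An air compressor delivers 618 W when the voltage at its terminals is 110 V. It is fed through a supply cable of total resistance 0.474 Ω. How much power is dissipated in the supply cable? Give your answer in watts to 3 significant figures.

15.0 W

The supply cable and load are in series, so the same current flows in both; the loss is I²R_line.
I = P / V = 618 / 110 = 5.618 A through the supply cable.
P_line = I² R_line = (5.618)² × 0.474 = 14.96 W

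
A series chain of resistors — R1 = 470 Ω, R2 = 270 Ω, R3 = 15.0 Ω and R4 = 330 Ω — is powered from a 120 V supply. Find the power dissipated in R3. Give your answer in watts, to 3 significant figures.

0.183 W

Every series element carries the same I. Get I from the total resistance, then P = I² × R3.
R_total = 470 + 270 + 15.0 + 330 = 1085 Ω
I = V / R_total = 120 / 1085 = 0.1106 A
P_R3 = I² × R3 = (0.1106)² × 15.0 = 0.1835 W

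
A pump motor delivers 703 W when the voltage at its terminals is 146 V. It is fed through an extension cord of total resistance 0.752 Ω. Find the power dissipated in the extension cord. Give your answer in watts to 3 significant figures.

17.4 W

The extension cord is a series resistance carrying the load current; its dissipation is I²R_line.
I = P / V = 703 / 146 = 4.815 A through the extension cord.
P_line = I² R_line = (4.815)² × 0.752 = 17.44 W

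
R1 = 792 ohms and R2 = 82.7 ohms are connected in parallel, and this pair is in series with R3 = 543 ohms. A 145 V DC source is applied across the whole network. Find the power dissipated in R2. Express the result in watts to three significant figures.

3.73 W

First find R_p for the parallel pair, then treat R_p + R3 as a series loop.
R_p = (792×82.7)/(792+82.7) = 74.88 Ω
R_total = R_p + 543 = 74.88 + 543 = 617.9 Ω
I = V / R_total = 145 / 617.9 = 0.2347 A
Voltage across the parallel pair: V_p = I × R_p = 0.2347 × 74.88 = 17.57 V
R2 sits across V_p; its power is V_p²/R.
P_R2 = (17.57)² / 82.7 = 3.734 W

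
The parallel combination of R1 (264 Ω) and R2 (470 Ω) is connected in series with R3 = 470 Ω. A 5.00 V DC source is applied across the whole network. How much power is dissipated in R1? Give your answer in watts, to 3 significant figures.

0.00663 W

Collapse the R1‖R2 pair into one equivalent R_p; then R_p and R3 form a series string.
R_p = (264×470)/(264+470) = 169.0 Ω
R_total = R_p + 470 = 169.0 + 470 = 639.0 Ω
I = V / R_total = 5.00 / 639.0 = 0.007824 A
Voltage across the parallel pair: V_p = I × R_p = 0.007824 × 169.0 = 1.323 V
Use P = V²/R for R1 with V = V_p.
P_R1 = (1.323)² / 264 = 0.006626 W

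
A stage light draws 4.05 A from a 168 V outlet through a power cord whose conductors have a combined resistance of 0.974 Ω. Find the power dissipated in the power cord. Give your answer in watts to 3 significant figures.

Only the current and the line resistance are needed for the I²R loss.
The power cord carries the full 4.05 A.
P_line = I² R_line = (4.050)² × 0.974 = 15.98 W

16.0 W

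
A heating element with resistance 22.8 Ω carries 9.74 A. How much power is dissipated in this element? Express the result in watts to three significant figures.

With I and R stated, P = I²R applies in one step.
P = (9.740 A)² × 22.8 Ω = 2163 W

2160 W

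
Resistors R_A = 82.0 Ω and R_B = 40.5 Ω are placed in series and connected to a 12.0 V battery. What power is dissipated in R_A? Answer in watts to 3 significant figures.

0.787 W

In a series string the same current flows through every resistor — find that current, then P = I²R for the one we want.
R_total = 82.0 + 40.5 = 122.5 Ω
I = V / R_total = 12.0 / 122.5 = 0.09796 A
P_R_A = I² × R_A = (0.09796)² × 82.0 = 0.7869 W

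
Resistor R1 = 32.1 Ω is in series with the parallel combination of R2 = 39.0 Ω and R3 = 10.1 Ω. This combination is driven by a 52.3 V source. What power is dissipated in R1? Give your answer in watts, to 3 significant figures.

54.5 W

First combine the parallel branches into one equivalent R_p, then R1 + R_p is a series pair.
R_p = (39.0×10.1)/(39.0+10.1) = 8.022 Ω
R_total = 32.1 + 8.022 = 40.12 Ω
I = V / R_total = 52.3 / 40.12 = 1.304 A
R1 is in the main series path, so its power is I²R1.
P_R1 = (1.304)² × 32.1 = 54.54 W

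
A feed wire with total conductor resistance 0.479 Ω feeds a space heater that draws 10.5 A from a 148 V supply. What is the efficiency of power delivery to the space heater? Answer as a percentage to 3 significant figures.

The feed wire carries the full 10.5 A.
P_line = I² R_line = (10.50)² × 0.479 = 52.81 W
P_source = V I = 148 × 10.50 = 1554 W; P_load = 1501 W
η = P_load / P_source = 1501 / 1554 = 0.9660

96.6 %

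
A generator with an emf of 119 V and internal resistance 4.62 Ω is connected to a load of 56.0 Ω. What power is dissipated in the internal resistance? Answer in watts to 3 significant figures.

17.8 W

The internal resistance carries the same current as the load; P_int = I²r.
I = ε / (r + R) = 119 / (4.62 + 56.0) = 1.963 A
P_int = I² r = (1.963)² × 4.62 = 17.80 W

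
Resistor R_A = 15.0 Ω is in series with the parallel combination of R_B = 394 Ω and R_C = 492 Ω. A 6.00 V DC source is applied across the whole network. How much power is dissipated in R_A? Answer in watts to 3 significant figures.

0.00988 W

Collapse R_B‖R_C to a single equivalent, reducing the network to two series elements.
R_p = (394×492)/(394+492) = 218.8 Ω
R_total = 15.0 + 218.8 = 233.8 Ω
I = V / R_total = 6.00 / 233.8 = 0.02566 A
R_A carries the full series current, so P = I²R.
P_R_A = (0.02566)² × 15.0 = 0.009880 W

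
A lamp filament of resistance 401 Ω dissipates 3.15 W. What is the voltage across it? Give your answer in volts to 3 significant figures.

The two known quantities fix the third via V = √(P R).
V = √(3.15 × 401) = 35.54 V

35.5 V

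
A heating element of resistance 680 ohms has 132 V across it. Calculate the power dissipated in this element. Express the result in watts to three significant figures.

25.6 W

V and R are stated; P = V²/R avoids computing the current.
P = (132 V)² / 680 Ω = 25.62 W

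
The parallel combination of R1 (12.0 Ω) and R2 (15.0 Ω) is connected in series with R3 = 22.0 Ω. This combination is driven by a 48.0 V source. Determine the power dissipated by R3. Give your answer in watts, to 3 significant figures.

Combine R1 and R2 into their parallel equivalent first, reducing the network to two series resistors.
R_p = (12.0×15.0)/(12.0+15.0) = 6.667 Ω
R_total = R_p + 22.0 = 6.667 + 22.0 = 28.67 Ω
I = V / R_total = 48.0 / 28.67 = 1.674 A
All the supply current flows through R3; use P = I²R3.
P_R3 = (1.674)² × 22.0 = 61.68 W

61.7 W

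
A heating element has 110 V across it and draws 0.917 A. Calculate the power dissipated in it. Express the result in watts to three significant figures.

101 W

With V and I both given, power follows immediately from P = V I.
P = 110 V × 0.9170 A = 100.9 W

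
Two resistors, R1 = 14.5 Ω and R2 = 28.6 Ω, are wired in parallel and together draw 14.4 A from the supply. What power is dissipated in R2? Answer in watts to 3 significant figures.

671 W

The branches share the same voltage, but only the total current is given — find V from the equivalent resistance first.
1/R_eq = 1/14.5 + 1/28.6 ⇒ R_eq = 9.622 Ω
V = I_total × R_eq = 14.40 × 9.622 = 138.6 V
P_R2 = V² / R2 = (138.6)² / 28.6 = 671.2 W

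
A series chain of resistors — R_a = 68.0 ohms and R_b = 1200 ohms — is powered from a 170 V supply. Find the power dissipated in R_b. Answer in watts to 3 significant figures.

21.6 W

The current is common to all series resistors; compute it, then apply P = I²R for the target.
R_total = 68.0 + 1200 = 1268 Ω
I = V / R_total = 170 / 1268 = 0.1341 A
P_R_b = I² × R_b = (0.1341)² × 1200 = 21.57 W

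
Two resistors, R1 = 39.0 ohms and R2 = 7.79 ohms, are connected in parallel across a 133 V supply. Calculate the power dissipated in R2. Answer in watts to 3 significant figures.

2270 W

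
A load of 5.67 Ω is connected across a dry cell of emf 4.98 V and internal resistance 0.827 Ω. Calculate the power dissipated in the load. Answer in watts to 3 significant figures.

3.33 W

Find the circuit current first, then P = I²R for the load (series elements share I).
I = ε / (r + R) = 4.98 / (0.827 + 5.67) = 0.7665 A
P_load = I² R = (0.7665)² × 5.67 = 3.331 W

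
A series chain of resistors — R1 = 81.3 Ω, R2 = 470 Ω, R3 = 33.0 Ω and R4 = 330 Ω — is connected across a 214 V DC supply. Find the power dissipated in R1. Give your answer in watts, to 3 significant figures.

Series elements share the same current, so find I first, then use P = I²R.
R_total = 81.3 + 470 + 33.0 + 330 = 914.3 Ω
I = V / R_total = 214 / 914.3 = 0.2341 A
P_R1 = I² × R1 = (0.2341)² × 81.3 = 4.454 W

4.45 W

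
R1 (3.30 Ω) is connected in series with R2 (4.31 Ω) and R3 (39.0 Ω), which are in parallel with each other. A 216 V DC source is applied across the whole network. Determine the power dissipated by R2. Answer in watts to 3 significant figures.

3160 W

Replace R2 and R3 with their parallel equivalent so the circuit becomes R1 in series with R_p.
R_p = (4.31×39.0)/(4.31+39.0) = 3.881 Ω
R_total = 3.30 + 3.881 = 7.181 Ω
I = V / R_total = 216 / 7.181 = 30.08 A
Voltage across the parallel pair: V_p = I × R_p = 30.08 × 3.881 = 116.7 V
R2 sees V_p directly, so P = V_p² / R2.
P_R2 = (116.7)² / 4.31 = 3162 W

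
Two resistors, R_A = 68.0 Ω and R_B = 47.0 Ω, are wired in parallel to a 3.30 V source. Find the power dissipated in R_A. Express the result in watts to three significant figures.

Parallel branches share the same voltage; P = V²/R gives the branch power in one step.
P_R_A = V² / R_A = (3.30)² / 68.0 Ω = 0.1601 W

0.160 W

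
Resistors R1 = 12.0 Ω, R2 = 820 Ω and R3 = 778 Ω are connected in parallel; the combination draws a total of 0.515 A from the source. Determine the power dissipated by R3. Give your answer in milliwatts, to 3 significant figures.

46.3 mW

Only the total current is stated, so first find the parallel equivalent to get the voltage across the combination.
1/R_eq = 1/12.0 + 1/820 + 1/778 ⇒ R_eq = 11.65 Ω
V = I_total × R_eq = 0.5150 × 11.65 = 6.000 V
P_R3 = V² / R3 = (6.000)² / 778 = 0.04627 W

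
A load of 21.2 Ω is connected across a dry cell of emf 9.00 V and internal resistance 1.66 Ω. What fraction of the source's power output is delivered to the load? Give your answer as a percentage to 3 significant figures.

η = P_load/(P_load+P_int) = I²R/(I²R+I²r) = R/(R+r) — the I² cancels for series elements.
η = R / (R + r) = 21.2 / (21.2 + 1.66) = 0.9274

92.7 %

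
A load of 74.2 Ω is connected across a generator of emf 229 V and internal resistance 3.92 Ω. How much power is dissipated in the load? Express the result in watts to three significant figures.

The internal resistance and the load are in series, so the same I flows through both; get I from ε/(r+R), then I²R for the load.
I = ε / (r + R) = 229 / (3.92 + 74.2) = 2.931 A
P_load = I² R = (2.931)² × 74.2 = 637.6 W

638 W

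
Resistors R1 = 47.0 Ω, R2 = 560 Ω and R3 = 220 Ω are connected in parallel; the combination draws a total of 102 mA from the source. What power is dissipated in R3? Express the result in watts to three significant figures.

0.0620 W

The branches share the same voltage, but only the total current is given — find V from the equivalent resistance first.
1/R_eq = 1/47.0 + 1/560 + 1/220 ⇒ R_eq = 36.22 Ω
V = I_total × R_eq = 0.1020 × 36.22 = 3.695 V
P_R3 = V² / R3 = (3.695)² / 220 = 0.06205 W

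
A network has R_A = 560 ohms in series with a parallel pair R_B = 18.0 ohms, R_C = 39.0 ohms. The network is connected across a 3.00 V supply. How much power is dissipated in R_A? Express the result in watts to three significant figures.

Collapse R_B‖R_C to a single equivalent, reducing the network to two series elements.
R_p = (18.0×39.0)/(18.0+39.0) = 12.32 Ω
R_total = 560 + 12.32 = 572.3 Ω
I = V / R_total = 3.00 / 572.3 = 0.005242 A
R_A is in the main series path, so its power is I²R_A.
P_R_A = (0.005242)² × 560 = 0.01539 W

0.0154 W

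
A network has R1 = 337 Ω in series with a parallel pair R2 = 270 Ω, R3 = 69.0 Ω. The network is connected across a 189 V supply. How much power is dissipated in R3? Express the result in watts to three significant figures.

10.2 W

Replace R2 and R3 with their parallel equivalent so the circuit becomes R1 in series with R_p.
R_p = (270×69.0)/(270+69.0) = 54.96 Ω
R_total = 337 + 54.96 = 392.0 Ω
I = V / R_total = 189 / 392.0 = 0.4822 A
Voltage across the parallel pair: V_p = I × R_p = 0.4822 × 54.96 = 26.50 V
R3 sees V_p directly, so P = V_p² / R3.
P_R3 = (26.50)² / 69.0 = 10.18 W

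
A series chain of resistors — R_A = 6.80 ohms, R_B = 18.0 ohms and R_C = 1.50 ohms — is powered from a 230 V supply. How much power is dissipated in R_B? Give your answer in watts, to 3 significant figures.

Since the resistors are in series they all carry the loop current I = V/R_total; the power in any one is I²R.
R_total = 6.80 + 18.0 + 1.50 = 26.30 Ω
I = V / R_total = 230 / 26.30 = 8.745 A
P_R_B = I² × R_B = (8.745)² × 18.0 = 1377 W

1380 W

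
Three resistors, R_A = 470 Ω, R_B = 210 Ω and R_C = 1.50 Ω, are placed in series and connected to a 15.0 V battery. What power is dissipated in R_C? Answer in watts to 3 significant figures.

The current is common to all series resistors; compute it, then apply P = I²R for the target.
R_total = 470 + 210 + 1.50 = 681.5 Ω
I = V / R_total = 15.0 / 681.5 = 0.02201 A
P_R_C = I² × R_C = (0.02201)² × 1.50 = 0.0007267 W

0.000727 W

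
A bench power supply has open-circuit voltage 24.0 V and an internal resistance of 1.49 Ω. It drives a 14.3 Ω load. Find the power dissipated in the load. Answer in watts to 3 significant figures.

With r and R in series, I = ε/(r+R); the load dissipates I²R.
I = ε / (r + R) = 24.0 / (1.49 + 14.3) = 1.520 A
P_load = I² R = (1.520)² × 14.3 = 33.04 W

33.0 W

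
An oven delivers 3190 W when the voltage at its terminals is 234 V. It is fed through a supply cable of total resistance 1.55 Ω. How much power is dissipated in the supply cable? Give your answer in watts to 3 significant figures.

The supply cable is a series resistance carrying the load current; its dissipation is I²R_line.
I = P / V = 3190 / 234 = 13.63 A through the supply cable.
P_line = I² R_line = (13.63)² × 1.55 = 288.1 W

288 W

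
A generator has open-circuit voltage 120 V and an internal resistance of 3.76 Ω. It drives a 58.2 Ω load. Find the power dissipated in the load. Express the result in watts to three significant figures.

218 W

Find the circuit current first, then P = I²R for the load (series elements share I).
I = ε / (r + R) = 120 / (3.76 + 58.2) = 1.937 A
P_load = I² R = (1.937)² × 58.2 = 218.3 W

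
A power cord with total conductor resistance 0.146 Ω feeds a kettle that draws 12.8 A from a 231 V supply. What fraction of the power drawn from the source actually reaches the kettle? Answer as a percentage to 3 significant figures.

The power cord carries the full 12.8 A.
P_line = I² R_line = (12.80)² × 0.146 = 23.92 W
P_source = V I = 231 × 12.80 = 2957 W; P_load = 2933 W
η = P_load / P_source = 2933 / 2957 = 0.9919

99.2 %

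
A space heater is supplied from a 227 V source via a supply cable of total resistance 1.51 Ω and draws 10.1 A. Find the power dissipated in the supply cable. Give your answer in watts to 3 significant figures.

154 W

The supply cable and load are in series, so the same current flows in both; the loss is I²R_line.
The supply cable carries the full 10.1 A.
P_line = I² R_line = (10.10)² × 1.51 = 154.0 W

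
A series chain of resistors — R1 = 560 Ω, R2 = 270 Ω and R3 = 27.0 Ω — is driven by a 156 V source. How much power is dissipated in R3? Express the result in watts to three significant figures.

0.895 W

In a series string the same current flows through every resistor — find that current, then P = I²R for the one we want.
R_total = 560 + 270 + 27.0 = 857.0 Ω
I = V / R_total = 156 / 857.0 = 0.1820 A
P_R3 = I² × R3 = (0.1820)² × 27.0 = 0.8946 W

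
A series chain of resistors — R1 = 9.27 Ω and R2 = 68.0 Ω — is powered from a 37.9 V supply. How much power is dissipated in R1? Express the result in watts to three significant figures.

Since the resistors are in series they all carry the loop current I = V/R_total; the power in any one is I²R.
R_total = 9.27 + 68.0 = 77.27 Ω
I = V / R_total = 37.9 / 77.27 = 0.4905 A
P_R1 = I² × R1 = (0.4905)² × 9.27 = 2.230 W

2.23 W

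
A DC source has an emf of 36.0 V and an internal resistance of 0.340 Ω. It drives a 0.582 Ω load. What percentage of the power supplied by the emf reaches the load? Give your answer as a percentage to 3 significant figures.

Both r and R carry the same current, so the power split is just the resistance split: η = R/(R+r).
η = R / (R + r) = 0.582 / (0.582 + 0.340) = 0.6312

63.1 %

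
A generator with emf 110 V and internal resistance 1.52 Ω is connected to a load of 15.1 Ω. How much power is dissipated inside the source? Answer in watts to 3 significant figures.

66.6 W

Internal loss is I²r, with I set by the total series resistance r+R.
I = ε / (r + R) = 110 / (1.52 + 15.1) = 6.619 A
P_int = I² r = (6.619)² × 1.52 = 66.58 W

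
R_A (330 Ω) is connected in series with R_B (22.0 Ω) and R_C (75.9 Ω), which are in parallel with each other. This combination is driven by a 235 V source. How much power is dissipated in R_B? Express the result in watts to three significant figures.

6.06 W

Replace R_B and R_C with their parallel equivalent so the circuit becomes R_A in series with R_p.
R_p = (22.0×75.9)/(22.0+75.9) = 17.06 Ω
R_total = 330 + 17.06 = 347.1 Ω
I = V / R_total = 235 / 347.1 = 0.6771 A
Voltage across the parallel pair: V_p = I × R_p = 0.6771 × 17.06 = 11.55 V
R_B sees V_p directly, so P = V_p² / R_B.
P_R_B = (11.55)² / 22.0 = 6.063 W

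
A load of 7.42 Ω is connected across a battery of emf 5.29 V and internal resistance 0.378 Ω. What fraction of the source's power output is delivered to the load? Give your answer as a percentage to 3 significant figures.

Efficiency is P_load / P_total. With a series r and R sharing the same I, P = I²R for each, so η = R/(R+r).
η = R / (R + r) = 7.42 / (7.42 + 0.378) = 0.9515

95.2 %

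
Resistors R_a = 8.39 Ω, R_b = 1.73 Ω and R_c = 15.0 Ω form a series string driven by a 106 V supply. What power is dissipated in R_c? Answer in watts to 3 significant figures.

267 W

The current is common to all series resistors; compute it, then apply P = I²R for the target.
R_total = 8.39 + 1.73 + 15.0 = 25.12 Ω
I = V / R_total = 106 / 25.12 = 4.220 A
P_R_c = I² × R_c = (4.220)² × 15.0 = 267.1 W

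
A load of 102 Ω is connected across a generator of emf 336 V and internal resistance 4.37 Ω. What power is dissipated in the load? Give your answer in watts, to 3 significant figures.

With r and R in series, I = ε/(r+R); the load dissipates I²R.
I = ε / (r + R) = 336 / (4.37 + 102) = 3.159 A
P_load = I² R = (3.159)² × 102 = 1018 W

1020 W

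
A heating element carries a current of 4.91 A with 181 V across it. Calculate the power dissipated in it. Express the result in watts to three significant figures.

With V and I both given, power follows immediately from P = V I.
P = 181 V × 4.910 A = 888.7 W

889 W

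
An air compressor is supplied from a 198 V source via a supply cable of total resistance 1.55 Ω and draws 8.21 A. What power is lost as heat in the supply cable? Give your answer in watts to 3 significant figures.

104 W

The supply cable and load are in series, so the same current flows in both; the loss is I²R_line.
The supply cable carries the full 8.21 A.
P_line = I² R_line = (8.210)² × 1.55 = 104.5 W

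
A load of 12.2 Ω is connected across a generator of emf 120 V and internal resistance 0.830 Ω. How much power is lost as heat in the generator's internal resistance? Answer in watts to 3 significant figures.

70.4 W

The internal resistance carries the same current as the load; P_int = I²r.
I = ε / (r + R) = 120 / (0.830 + 12.2) = 9.210 A
P_int = I² r = (9.210)² × 0.830 = 70.40 W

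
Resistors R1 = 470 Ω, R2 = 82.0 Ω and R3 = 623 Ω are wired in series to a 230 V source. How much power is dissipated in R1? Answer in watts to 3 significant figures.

18.0 W

The current is common to all series resistors; compute it, then apply P = I²R for the target.
R_total = 470 + 82.0 + 623 = 1175 Ω
I = V / R_total = 230 / 1175 = 0.1957 A
P_R1 = I² × R1 = (0.1957)² × 470 = 18.01 W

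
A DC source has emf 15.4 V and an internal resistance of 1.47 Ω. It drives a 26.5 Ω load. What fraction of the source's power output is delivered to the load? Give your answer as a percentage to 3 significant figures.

η = P_load/(P_load+P_int) = I²R/(I²R+I²r) = R/(R+r) — the I² cancels for series elements.
η = R / (R + r) = 26.5 / (26.5 + 1.47) = 0.9474

94.7 %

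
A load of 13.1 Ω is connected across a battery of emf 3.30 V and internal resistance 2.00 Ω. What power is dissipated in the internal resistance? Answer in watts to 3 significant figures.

Internal loss is I²r, with I set by the total series resistance r+R.
I = ε / (r + R) = 3.30 / (2.00 + 13.1) = 0.2185 A
P_int = I² r = (0.2185)² × 2.00 = 0.09552 W

0.0955 W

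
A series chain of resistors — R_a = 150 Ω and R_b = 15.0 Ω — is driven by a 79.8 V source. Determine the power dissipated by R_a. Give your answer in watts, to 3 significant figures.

35.1 W

The current is common to all series resistors; compute it, then apply P = I²R for the target.
R_total = 150 + 15.0 = 165.0 Ω
I = V / R_total = 79.8 / 165.0 = 0.4836 A
P_R_a = I² × R_a = (0.4836)² × 150 = 35.09 W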